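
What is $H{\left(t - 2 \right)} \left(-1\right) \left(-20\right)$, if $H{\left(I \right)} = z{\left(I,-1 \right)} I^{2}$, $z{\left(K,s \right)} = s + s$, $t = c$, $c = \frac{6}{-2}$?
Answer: $-1000$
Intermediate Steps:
$c = -3$ ($c = 6 \left(- \frac{1}{2}\right) = -3$)
$t = -3$
$z{\left(K,s \right)} = 2 s$
$H{\left(I \right)} = - 2 I^{2}$ ($H{\left(I \right)} = 2 \left(-1\right) I^{2} = - 2 I^{2}$)
$H{\left(t - 2 \right)} \left(-1\right) \left(-20\right) = - 2 \left(-3 - 2\right)^{2} \left(-1\right) \left(-20\right) = - 2 \left(-5\right)^{2} \left(-1\right) \left(-20\right) = \left(-2\right) 25 \left(-1\right) \left(-20\right) = \left(-50\right) \left(-1\right) \left(-20\right) = 50 \left(-20\right) = -1000$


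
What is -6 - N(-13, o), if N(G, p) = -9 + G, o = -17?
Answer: 16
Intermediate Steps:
-6 - N(-13, o) = -6 - (-9 - 13) = -6 - 1*(-22) = -6 + 22 = 16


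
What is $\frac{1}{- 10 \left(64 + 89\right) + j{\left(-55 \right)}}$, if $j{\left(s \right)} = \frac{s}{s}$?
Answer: $- \frac{1}{1529} \approx -0.00065402$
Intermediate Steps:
$j{\left(s \right)} = 1$
$\frac{1}{- 10 \left(64 + 89\right) + j{\left(-55 \right)}} = \frac{1}{- 10 \left(64 + 89\right) + 1} = \frac{1}{\left(-10\right) 153 + 1} = \frac{1}{-1530 + 1} = \frac{1}{-1529} = - \frac{1}{1529}$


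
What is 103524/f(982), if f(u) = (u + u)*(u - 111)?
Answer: 25881/427661 ≈ 0.060518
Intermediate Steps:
f(u) = 2*u*(-111 + u) (f(u) = (2*u)*(-111 + u) = 2*u*(-111 + u))
103524/f(982) = 103524/((2*982*(-111 + 982))) = 103524/((2*982*871)) = 103524/1710644 = 103524*(1/1710644) = 25881/427661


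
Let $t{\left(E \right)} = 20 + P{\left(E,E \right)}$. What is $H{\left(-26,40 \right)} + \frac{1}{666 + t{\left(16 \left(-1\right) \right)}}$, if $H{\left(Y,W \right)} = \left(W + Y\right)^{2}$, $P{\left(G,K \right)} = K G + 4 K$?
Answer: $\frac{172089}{878} \approx 196.0$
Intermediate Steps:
$P{\left(G,K \right)} = 4 K + G K$ ($P{\left(G,K \right)} = G K + 4 K = 4 K + G K$)
$t{\left(E \right)} = 20 + E \left(4 + E\right)$
$H{\left(-26,40 \right)} + \frac{1}{666 + t{\left(16 \left(-1\right) \right)}} = \left(40 - 26\right)^{2} + \frac{1}{666 + \left(20 + 16 \left(-1\right) \left(4 + 16 \left(-1\right)\right)\right)} = 14^{2} + \frac{1}{666 - \left(-20 + 16 \left(4 - 16\right)\right)} = 196 + \frac{1}{666 + \left(20 - -192\right)} = 196 + \frac{1}{666 + \left(20 + 192\right)} = 196 + \frac{1}{666 + 212} = 196 + \frac{1}{878} = \frac{172089}{878}$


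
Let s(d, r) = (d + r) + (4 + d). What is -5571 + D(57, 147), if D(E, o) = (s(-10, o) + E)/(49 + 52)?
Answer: -562483/101 ≈ -5569.1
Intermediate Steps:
s(d, r) = 4 + r + 2*d
D(E, o) = -16/101 + E/101 + o/101 (D(E, o) = ((4 + o + 2*(-10)) + E)/(49 + 52) = ((4 + o - 20) + E)/101 = ((-16 + o) + E)*(1/101) = (-16 + E + o)*(1/101) = -16/101 + E/101 + o/101)
-5571 + D(57, 147) = -5571 + (-16/101 + (1/101)*57 + (1/101)*147) = -5571 + (-16/101 + 57/101 + 147/101) = -5571 + 188/101 = -562483/101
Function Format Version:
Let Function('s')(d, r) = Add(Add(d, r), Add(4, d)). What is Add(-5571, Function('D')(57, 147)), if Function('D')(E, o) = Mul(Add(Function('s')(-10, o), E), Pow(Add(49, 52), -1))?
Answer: Rational(-562483, 101) ≈ -5569.1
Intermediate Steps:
Function('s')(d, r) = Add(4, r, Mul(2, d))
Function('D')(E, o) = Add(Rational(-16, 101), Mul(Rational(1, 101), E), Mul(Rational(1, 101), o)) (Function('D')(E, o) = Mul(Add(Add(4, o, Mul(2, -10)), E), Pow(Add(49, 52), -1)) = Mul(Add(Add(4, o, -20), E), Pow(101, -1)) = Mul(Add(Add(-16, o), E), Rational(1, 101)) = Mul(Add(-16, E, o), Rational(1, 101)) = Add(Rational(-16, 101), Mul(Rational(1, 101), E), Mul(Rational(1, 101), o)))
Add(-5571, Function('D')(57, 147)) = Add(-5571, Add(Rational(-16, 101), Mul(Rational(1, 101), 57), Mul(Rational(1, 101), 147))) = Add(-5571, Add(Rational(-16, 101), Rational(57, 101), Rational(147, 101))) = Add(-5571, Rational(188, 101)) = Rational(-562483, 101)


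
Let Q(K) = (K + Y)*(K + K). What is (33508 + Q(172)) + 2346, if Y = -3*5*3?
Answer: 79542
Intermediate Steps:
Y = -45 (Y = -15*3 = -45)
Q(K) = 2*K*(-45 + K) (Q(K) = (K - 45)*(K + K) = (-45 + K)*(2*K) = 2*K*(-45 + K))
(33508 + Q(172)) + 2346 = (33508 + 2*172*(-45 + 172)) + 2346 = (33508 + 2*172*127) + 2346 = (33508 + 43688) + 2346 = 77196 + 2346 = 79542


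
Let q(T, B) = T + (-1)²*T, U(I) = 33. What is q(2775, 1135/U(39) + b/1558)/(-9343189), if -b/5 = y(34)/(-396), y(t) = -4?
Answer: -5550/9343189 ≈ -0.00059402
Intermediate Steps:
b = -5/99 (b = -(-20)/(-396) = -(-20)*(-1)/396 = -5*1/99 = -5/99 ≈ -0.050505)
q(T, B) = 2*T (q(T, B) = T + 1*T = T + T = 2*T)
q(2775, 1135/U(39) + b/1558)/(-9343189) = (2*2775)/(-9343189) = 5550*(-1/9343189) = -5550/9343189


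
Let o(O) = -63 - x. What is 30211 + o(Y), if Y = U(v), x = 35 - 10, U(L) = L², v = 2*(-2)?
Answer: 30123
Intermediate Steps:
v = -4
x = 25
Y = 16 (Y = (-4)² = 16)
o(O) = -88 (o(O) = -63 - 1*25 = -63 - 25 = -88)
30211 + o(Y) = 30211 - 88 = 30123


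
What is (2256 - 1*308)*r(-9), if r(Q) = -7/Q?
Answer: 13636/9 ≈ 1515.1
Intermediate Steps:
(2256 - 1*308)*r(-9) = (2256 - 1*308)*(-7/(-9)) = (2256 - 308)*(-7*(-⅑)) = 1948*(7/9) = 13636/9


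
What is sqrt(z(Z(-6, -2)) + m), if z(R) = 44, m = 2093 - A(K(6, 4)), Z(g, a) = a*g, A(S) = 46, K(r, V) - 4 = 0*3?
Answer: sqrt(2091) ≈ 45.727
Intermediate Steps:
K(r, V) = 4 (K(r, V) = 4 + 0*3 = 4 + 0 = 4)
m = 2047 (m = 2093 - 1*46 = 2093 - 46 = 2047)
sqrt(z(Z(-6, -2)) + m) = sqrt(44 + 2047) = sqrt(2091)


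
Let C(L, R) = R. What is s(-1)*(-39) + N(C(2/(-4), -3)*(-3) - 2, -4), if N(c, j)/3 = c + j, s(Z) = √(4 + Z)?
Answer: 9 - 39*√3 ≈ -58.550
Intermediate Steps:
N(c, j) = 3*c + 3*j (N(c, j) = 3*(c + j) = 3*c + 3*j)
s(-1)*(-39) + N(C(2/(-4), -3)*(-3) - 2, -4) = √(4 - 1)*(-39) + (3*(-3*(-3) - 2) + 3*(-4)) = √3*(-39) + (3*(9 - 2) - 12) = -39*√3 + (3*7 - 12) = -39*√3 + (21 - 12) = -39*√3 + 9 = 9 - 39*√3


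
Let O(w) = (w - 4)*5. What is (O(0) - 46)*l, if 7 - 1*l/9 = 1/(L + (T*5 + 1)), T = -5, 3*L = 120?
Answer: -32967/8 ≈ -4120.9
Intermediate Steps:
L = 40 (L = (⅓)*120 = 40)
l = 999/16 (l = 63 - 9/(40 + (-5*5 + 1)) = 63 - 9/(40 + (-25 + 1)) = 63 - 9/(40 - 24) = 63 - 9/16 = 999/16 ≈ 62.438)
O(w) = -20 + 5*w (O(w) = (-4 + w)*5 = -20 + 5*w)
(O(0) - 46)*l = ((-20 + 5*0) - 46)*(999/16) = ((-20 + 0) - 46)*(999/16) = (-20 - 46)*(999/16) = -66*999/16 = -32967/8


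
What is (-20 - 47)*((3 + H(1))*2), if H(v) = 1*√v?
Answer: -536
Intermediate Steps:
H(v) = √v
(-20 - 47)*((3 + H(1))*2) = (-20 - 47)*((3 + √1)*2) = -67*(3 + 1)*2 = -268*2 = -67*8 = -536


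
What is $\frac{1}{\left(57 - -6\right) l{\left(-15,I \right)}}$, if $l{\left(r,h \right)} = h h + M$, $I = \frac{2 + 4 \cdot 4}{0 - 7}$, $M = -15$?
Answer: $- \frac{7}{3699} \approx -0.0018924$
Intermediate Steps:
$I = - \frac{18}{7}$ ($I = \frac{2 + 16}{-7} = 18 \left(- \frac{1}{7}\right) = - \frac{18}{7} \approx -2.5714$)
$l{\left(r,h \right)} = -15 + h^{2}$ ($l{\left(r,h \right)} = h h - 15 = h^{2} - 15 = -15 + h^{2}$)
$\frac{1}{\left(57 - -6\right) l{\left(-15,I \right)}} = \frac{1}{\left(57 - -6\right) \left(-15 + \left(- \frac{18}{7}\right)^{2}\right)} = \frac{1}{\left(57 + 6\right) \left(-15 + \frac{324}{49}\right)} = \frac{1}{63 \left(- \frac{411}{49}\right)} = \frac{1}{- \frac{3699}{7}} = - \frac{7}{3699}$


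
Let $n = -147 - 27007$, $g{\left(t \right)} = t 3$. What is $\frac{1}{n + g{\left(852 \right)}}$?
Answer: $- \frac{1}{24598} \approx -4.0654 \cdot 10^{-5}$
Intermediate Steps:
$g{\left(t \right)} = 3 t$
$n = -27154$ ($n = -147 - 27007 = -27154$)
$\frac{1}{n + g{\left(852 \right)}} = \frac{1}{-27154 + 3 \cdot 852} = \frac{1}{-27154 + 2556} = \frac{1}{-24598} = - \frac{1}{24598}$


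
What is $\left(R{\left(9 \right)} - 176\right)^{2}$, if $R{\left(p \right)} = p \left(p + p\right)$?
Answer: $196$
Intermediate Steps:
$R{\left(p \right)} = 2 p^{2}$ ($R{\left(p \right)} = p 2 p = 2 p^{2}$)
$\left(R{\left(9 \right)} - 176\right)^{2} = \left(2 \cdot 9^{2} - 176\right)^{2} = \left(2 \cdot 81 - 176\right)^{2} = \left(162 - 176\right)^{2} = \left(-14\right)^{2} = 196$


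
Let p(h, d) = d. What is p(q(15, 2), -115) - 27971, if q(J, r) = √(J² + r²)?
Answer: -28086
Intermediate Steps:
p(q(15, 2), -115) - 27971 = -115 - 27971 = -28086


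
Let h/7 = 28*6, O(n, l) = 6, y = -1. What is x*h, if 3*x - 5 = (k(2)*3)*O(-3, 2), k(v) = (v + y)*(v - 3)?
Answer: -5096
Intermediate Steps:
h = 1176 (h = 7*(28*6) = 7*168 = 1176)
k(v) = (-1 + v)*(-3 + v) (k(v) = (v - 1)*(v - 3) = (-1 + v)*(-3 + v))
x = -13/3 (x = 5/3 + (((3 + 2² - 4*2)*3)*6)/3 = 5/3 + (((3 + 4 - 8)*3)*6)/3 = 5/3 + (-1*3*6)/3 = 5/3 + (-3*6)/3 = 5/3 + (⅓)*(-18) = 5/3 - 6 = -13/3 ≈ -4.3333)
x*h = -13/3*1176 = -5096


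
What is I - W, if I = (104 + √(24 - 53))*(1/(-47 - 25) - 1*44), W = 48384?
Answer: -476653/9 - 3169*I*√29/72 ≈ -52961.0 - 237.02*I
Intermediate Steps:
I = -41197/9 - 3169*I*√29/72 (I = (104 + √(-29))*(1/(-72) - 44) = (104 + I*√29)*(-1/72 - 44) = (104 + I*√29)*(-3169/72) = -41197/9 - 3169*I*√29/72 ≈ -4577.4 - 237.02*I)
I - W = (-41197/9 - 3169*I*√29/72) - 1*48384 = (-41197/9 - 3169*I*√29/72) - 48384 = -476653/9 - 3169*I*√29/72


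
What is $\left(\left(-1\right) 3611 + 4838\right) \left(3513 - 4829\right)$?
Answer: $-1614732$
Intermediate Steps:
$\left(\left(-1\right) 3611 + 4838\right) \left(3513 - 4829\right) = \left(-3611 + 4838\right) \left(-1316\right) = 1227 \left(-1316\right) = -1614732$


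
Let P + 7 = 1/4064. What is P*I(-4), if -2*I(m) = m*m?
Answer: 28447/508 ≈ 55.998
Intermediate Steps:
P = -28447/4064 (P = -7 + 1/4064 = -28447/4064 ≈ -6.9998)
I(m) = -m²/2 (I(m) = -m*m/2 = -m²/2)
P*I(-4) = -(-28447)*(-4)²/8128 = -(-28447)*16/8128 = -28447/4064*(-8) = 28447/508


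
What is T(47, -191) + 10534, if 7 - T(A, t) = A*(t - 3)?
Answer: 19659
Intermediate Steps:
T(A, t) = 7 - A*(-3 + t) (T(A, t) = 7 - A*(t - 3) = 7 - A*(-3 + t))
T(47, -191) + 10534 = (7 + 3*47 - 1*47*(-191)) + 10534 = (7 + 141 + 8977) + 10534 = 9125 + 10534 = 19659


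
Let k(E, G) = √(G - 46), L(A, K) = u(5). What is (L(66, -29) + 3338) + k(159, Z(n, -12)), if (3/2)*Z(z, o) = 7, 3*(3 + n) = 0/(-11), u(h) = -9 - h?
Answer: 3324 + 2*I*√93/3 ≈ 3324.0 + 6.4291*I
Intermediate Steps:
L(A, K) = -14 (L(A, K) = -9 - 1*5 = -9 - 5 = -14)
n = -3 (n = -3 + (0/(-11))/3 = -3 + (0*(-1/11))/3 = -3 + (⅓)*0 = -3 + 0 = -3)
Z(z, o) = 14/3 (Z(z, o) = (⅔)*7 = 14/3)
k(E, G) = √(-46 + G)
(L(66, -29) + 3338) + k(159, Z(n, -12)) = (-14 + 3338) + √(-46 + 14/3) = 3324 + √(-124/3) = 3324 + 2*I*√93/3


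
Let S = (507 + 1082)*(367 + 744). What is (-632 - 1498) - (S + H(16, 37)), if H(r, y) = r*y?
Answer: -1768101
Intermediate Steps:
S = 1765379 (S = 1589*1111 = 1765379)
(-632 - 1498) - (S + H(16, 37)) = (-632 - 1498) - (1765379 + 16*37) = -2130 - (1765379 + 592) = -2130 - 1*1765971 = -2130 - 1765971 = -1768101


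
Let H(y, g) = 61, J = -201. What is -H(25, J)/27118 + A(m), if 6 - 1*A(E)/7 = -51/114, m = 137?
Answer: 11626263/257621 ≈ 45.129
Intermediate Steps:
A(E) = 1715/38 (A(E) = 42 - (-357)/114 = 42 - 7*(-17/38) = 42 + 119/38 = 1715/38)
-H(25, J)/27118 + A(m) = -61/27118 + 1715/38 = 11626263/257621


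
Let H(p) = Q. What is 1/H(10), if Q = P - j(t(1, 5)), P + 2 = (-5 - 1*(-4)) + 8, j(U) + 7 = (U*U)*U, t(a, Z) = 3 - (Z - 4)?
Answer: ¼ ≈ 0.25000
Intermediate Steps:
t(a, Z) = 7 - Z (t(a, Z) = 3 - (-4 + Z) = 3 + (4 - Z) = 7 - Z)
j(U) = -7 + U³ (j(U) = -7 + (U*U)*U = -7 + U²*U = -7 + U³)
P = 5 (P = -2 + ((-5 - 1*(-4)) + 8) = -2 + ((-5 + 4) + 8) = -2 + (-1 + 8) = -2 + 7 = 5)
Q = 4 (Q = 5 - (-7 + (7 - 1*5)³) = 5 - (-7 + (7 - 5)³) = 5 - (-7 + 2³) = 5 - (-7 + 8) = 5 - 1*1 = 5 - 1 = 4)
H(p) = 4
1/H(10) = 1/4 = ¼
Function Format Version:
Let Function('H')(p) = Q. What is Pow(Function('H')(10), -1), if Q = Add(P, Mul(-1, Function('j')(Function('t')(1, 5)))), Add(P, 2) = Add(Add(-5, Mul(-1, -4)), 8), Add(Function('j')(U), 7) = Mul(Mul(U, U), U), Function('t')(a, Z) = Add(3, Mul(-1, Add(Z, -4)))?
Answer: Rational(1, 4) ≈ 0.25000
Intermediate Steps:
Function('t')(a, Z) = Add(7, Mul(-1, Z)) (Function('t')(a, Z) = Add(3, Mul(-1, Add(-4, Z))) = Add(3, Add(4, Mul(-1, Z))) = Add(7, Mul(-1, Z)))
Function('j')(U) = Add(-7, Pow(U, 3)) (Function('j')(U) = Add(-7, Mul(Mul(U, U), U)) = Add(-7, Mul(Pow(U, 2), U)) = Add(-7, Pow(U, 3)))
P = 5 (P = Add(-2, Add(Add(-5, Mul(-1, -4)), 8)) = Add(-2, Add(Add(-5, 4), 8)) = Add(-2, Add(-1, 8)) = Add(-2, 7) = 5)
Q = 4 (Q = Add(5, Mul(-1, Add(-7, Pow(Add(7, Mul(-1, 5)), 3)))) = Add(5, Mul(-1, Add(-7, Pow(Add(7, -5), 3)))) = Add(5, Mul(-1, Add(-7, Pow(2, 3)))) = Add(5, Mul(-1, Add(-7, 8))) = Add(5, Mul(-1, 1)) = Add(5, -1) = 4)
Function('H')(p) = 4
Pow(Function('H')(10), -1) = Pow(4, -1) = Rational(1, 4)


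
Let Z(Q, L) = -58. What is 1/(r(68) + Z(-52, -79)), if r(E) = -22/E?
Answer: -34/1983 ≈ -0.017146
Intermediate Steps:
1/(r(68) + Z(-52, -79)) = 1/(-22/68 - 58) = 1/(-22*1/68 - 58) = 1/(-11/34 - 58) = 1/(-1983/34) = -34/1983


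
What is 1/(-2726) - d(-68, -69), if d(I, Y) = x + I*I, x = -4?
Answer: -12594121/2726 ≈ -4620.0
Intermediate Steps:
d(I, Y) = -4 + I² (d(I, Y) = -4 + I*I = -4 + I²)
1/(-2726) - d(-68, -69) = 1/(-2726) - (-4 + (-68)²) = -1/2726 - (-4 + 4624) = -1/2726 - 1*4620 = -1/2726 - 4620 = -12594121/2726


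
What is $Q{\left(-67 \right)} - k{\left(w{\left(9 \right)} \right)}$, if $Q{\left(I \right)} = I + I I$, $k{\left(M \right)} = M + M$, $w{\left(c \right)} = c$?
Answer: $4404$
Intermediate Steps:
$k{\left(M \right)} = 2 M$
$Q{\left(I \right)} = I + I^{2}$
$Q{\left(-67 \right)} - k{\left(w{\left(9 \right)} \right)} = - 67 \left(1 - 67\right) - 2 \cdot 9 = \left(-67\right) \left(-66\right) - 18 = 4422 - 18 = 4404$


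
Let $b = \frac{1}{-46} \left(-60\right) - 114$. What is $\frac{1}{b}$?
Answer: $- \frac{23}{2592} \approx -0.0088735$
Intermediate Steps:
$b = - \frac{2592}{23}$ ($b = \left(- \frac{1}{46}\right) \left(-60\right) - 114 = \frac{30}{23} - 114 = - \frac{2592}{23} \approx -112.7$)
$\frac{1}{b} = \frac{1}{- \frac{2592}{23}} = - \frac{23}{2592}$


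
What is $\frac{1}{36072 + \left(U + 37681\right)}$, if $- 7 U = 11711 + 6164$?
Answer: $\frac{7}{498396} \approx 1.4045 \cdot 10^{-5}$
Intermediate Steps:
$U = - \frac{17875}{7}$ ($U = - \frac{11711 + 6164}{7} = \left(- \frac{1}{7}\right) 17875 = - \frac{17875}{7} \approx -2553.6$)
$\frac{1}{36072 + \left(U + 37681\right)} = \frac{1}{36072 + \left(- \frac{17875}{7} + 37681\right)} = \frac{1}{36072 + \frac{245892}{7}} = \frac{1}{\frac{498396}{7}} = \frac{7}{498396}$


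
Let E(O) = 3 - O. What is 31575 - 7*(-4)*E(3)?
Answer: 31575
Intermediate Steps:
31575 - 7*(-4)*E(3) = 31575 - 7*(-4)*(3 - 1*3) = 31575 - (-28)*(3 - 3) = 31575 - (-28)*0 = 31575 - 1*0 = 31575 + 0 = 31575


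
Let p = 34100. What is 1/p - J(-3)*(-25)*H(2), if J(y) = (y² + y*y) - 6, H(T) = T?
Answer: 20460001/34100 ≈ 600.00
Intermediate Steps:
J(y) = -6 + 2*y² (J(y) = (y² + y²) - 6 = 2*y² - 6 = -6 + 2*y²)
1/p - J(-3)*(-25)*H(2) = 1/34100 - (-6 + 2*(-3)²)*(-25)*2 = 1/34100 - (-6 + 2*9)*(-25)*2 = 1/34100 - (-6 + 18)*(-25)*2 = 1/34100 - 12*(-25)*2 = 1/34100 - (-300)*2 = 1/34100 - 1*(-600) = 1/34100 + 600 = 20460001/34100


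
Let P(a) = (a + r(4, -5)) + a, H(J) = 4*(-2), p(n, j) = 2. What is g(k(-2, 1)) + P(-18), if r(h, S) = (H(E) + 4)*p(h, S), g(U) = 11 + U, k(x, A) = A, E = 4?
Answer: -32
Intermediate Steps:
H(J) = -8
r(h, S) = -8 (r(h, S) = (-8 + 4)*2 = -4*2 = -8)
P(a) = -8 + 2*a (P(a) = (a - 8) + a = (-8 + a) + a = -8 + 2*a)
g(k(-2, 1)) + P(-18) = (11 + 1) + (-8 + 2*(-18)) = 12 + (-8 - 36) = 12 - 44 = -32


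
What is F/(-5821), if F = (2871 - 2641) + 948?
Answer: -1178/5821 ≈ -0.20237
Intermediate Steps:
F = 1178 (F = 230 + 948 = 1178)
F/(-5821) = 1178/(-5821) = 1178*(-1/5821) = -1178/5821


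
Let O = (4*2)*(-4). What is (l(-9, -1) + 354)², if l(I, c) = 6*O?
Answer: 26244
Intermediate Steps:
O = -32 (O = 8*(-4) = -32)
l(I, c) = -192 (l(I, c) = 6*(-32) = -192)
(l(-9, -1) + 354)² = (-192 + 354)² = 162² = 26244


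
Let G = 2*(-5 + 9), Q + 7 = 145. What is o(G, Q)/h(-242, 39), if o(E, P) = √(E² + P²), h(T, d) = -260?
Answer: -√4777/130 ≈ -0.53166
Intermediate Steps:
Q = 138 (Q = -7 + 145 = 138)
G = 8 (G = 2*4 = 8)
o(G, Q)/h(-242, 39) = √(8² + 138²)/(-260) = √(64 + 19044)*(-1/260) = √19108*(-1/260) = (2*√4777)*(-1/260) = -√4777/130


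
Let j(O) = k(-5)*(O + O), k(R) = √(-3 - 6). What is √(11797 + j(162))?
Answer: √(11797 + 972*I) ≈ 108.71 + 4.4708*I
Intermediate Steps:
k(R) = 3*I (k(R) = √(-9) = 3*I)
j(O) = 6*I*O (j(O) = (3*I)*(O + O) = (3*I)*(2*O) = 6*I*O)
√(11797 + j(162)) = √(11797 + 6*I*162) = √(11797 + 972*I)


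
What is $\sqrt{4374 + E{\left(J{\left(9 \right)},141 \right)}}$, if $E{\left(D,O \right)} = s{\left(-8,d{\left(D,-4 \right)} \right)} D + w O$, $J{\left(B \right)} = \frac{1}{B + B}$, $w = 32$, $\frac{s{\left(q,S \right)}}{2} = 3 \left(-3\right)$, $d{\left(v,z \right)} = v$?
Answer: $\sqrt{8885} \approx 94.26$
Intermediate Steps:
$s{\left(q,S \right)} = -18$ ($s{\left(q,S \right)} = 2 \cdot 3 \left(-3\right) = 2 \left(-9\right) = -18$)
$J{\left(B \right)} = \frac{1}{2 B}$
$E{\left(D,O \right)} = - 18 D + 32 O$
$\sqrt{4374 + E{\left(J{\left(9 \right)},141 \right)}} = \sqrt{4374 + \left(- 18 \frac{1}{2 \cdot 9} + 32 \cdot 141\right)} = \sqrt{4374 + \left(- 18 \cdot \frac{1}{2} \cdot \frac{1}{9} + 4512\right)} = \sqrt{4374 + \left(\left(-18\right) \frac{1}{18} + 4512\right)} = \sqrt{4374 + \left(-1 + 4512\right)} = \sqrt{4374 + 4511} = \sqrt{8885}$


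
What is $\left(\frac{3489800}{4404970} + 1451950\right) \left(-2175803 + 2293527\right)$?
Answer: $\frac{75293912168136120}{440497} \approx 1.7093 \cdot 10^{11}$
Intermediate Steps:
$\left(\frac{3489800}{4404970} + 1451950\right) \left(-2175803 + 2293527\right) = \left(3489800 \cdot \frac{1}{4404970} + 1451950\right) 117724 = \left(\frac{348980}{440497} + 1451950\right) 117724 = \frac{639579968130}{440497} \cdot 117724 = \frac{75293912168136120}{440497}$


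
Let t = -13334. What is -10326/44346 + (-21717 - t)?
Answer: -61960474/7391 ≈ -8383.2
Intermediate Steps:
-10326/44346 + (-21717 - t) = -10326/44346 + (-21717 - 1*(-13334)) = -10326*1/44346 + (-21717 + 13334) = -1721/7391 - 8383 = -61960474/7391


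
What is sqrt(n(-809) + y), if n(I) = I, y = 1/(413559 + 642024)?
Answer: I*sqrt(100159186009402)/351861 ≈ 28.443*I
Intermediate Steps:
y = 1/1055583 ≈ 9.4734e-7
sqrt(n(-809) + y) = sqrt(-809 + 1/1055583) = sqrt(-853966646/1055583) = I*sqrt(100159186009402)/351861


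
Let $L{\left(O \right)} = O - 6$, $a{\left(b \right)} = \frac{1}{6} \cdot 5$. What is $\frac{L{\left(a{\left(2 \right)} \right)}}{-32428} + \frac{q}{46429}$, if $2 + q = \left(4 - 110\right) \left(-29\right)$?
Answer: $\frac{599152195}{9033597672} \approx 0.066325$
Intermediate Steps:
$a{\left(b \right)} = \frac{5}{6}$ ($a{\left(b \right)} = \frac{1}{6} \cdot 5 = \frac{5}{6}$)
$L{\left(O \right)} = -6 + O$
$q = 3072$ ($q = -2 + \left(4 - 110\right) \left(-29\right) = -2 - -3074 = -2 + 3074 = 3072$)
$\frac{L{\left(a{\left(2 \right)} \right)}}{-32428} + \frac{q}{46429} = \frac{-6 + \frac{5}{6}}{-32428} + \frac{3072}{46429} = \left(- \frac{31}{6}\right) \left(- \frac{1}{32428}\right) + 3072 \cdot \frac{1}{46429} = \frac{31}{194568} + \frac{3072}{46429} = \frac{599152195}{9033597672}$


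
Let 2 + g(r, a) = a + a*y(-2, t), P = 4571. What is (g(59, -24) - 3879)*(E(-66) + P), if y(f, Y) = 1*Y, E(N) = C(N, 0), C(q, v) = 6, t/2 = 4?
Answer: -18751969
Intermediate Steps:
t = 8 (t = 2*4 = 8)
E(N) = 6
y(f, Y) = Y
g(r, a) = -2 + 9*a (g(r, a) = -2 + (a + a*8) = -2 + (a + 8*a) = -2 + 9*a)
(g(59, -24) - 3879)*(E(-66) + P) = ((-2 + 9*(-24)) - 3879)*(6 + 4571) = ((-2 - 216) - 3879)*4577 = (-218 - 3879)*4577 = -4097*4577 = -18751969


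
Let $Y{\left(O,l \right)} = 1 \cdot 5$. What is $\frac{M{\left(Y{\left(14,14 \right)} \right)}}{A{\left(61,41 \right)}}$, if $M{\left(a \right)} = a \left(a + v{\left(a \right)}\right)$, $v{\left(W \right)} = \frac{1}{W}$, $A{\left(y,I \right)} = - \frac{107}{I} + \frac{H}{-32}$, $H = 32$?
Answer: $- \frac{533}{74} \approx -7.2027$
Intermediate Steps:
$Y{\left(O,l \right)} = 5$
$A{\left(y,I \right)} = -1 - \frac{107}{I}$ ($A{\left(y,I \right)} = - \frac{107}{I} + \frac{32}{-32} = - \frac{107}{I} + 32 \left(- \frac{1}{32}\right) = - \frac{107}{I} - 1 = -1 - \frac{107}{I}$)
$M{\left(a \right)} = a \left(a + \frac{1}{a}\right)$
$\frac{M{\left(Y{\left(14,14 \right)} \right)}}{A{\left(61,41 \right)}} = \frac{1 + 5^{2}}{\frac{1}{41} \left(-107 - 41\right)} = \frac{1 + 25}{\frac{1}{41} \left(-107 - 41\right)} = \frac{26}{\frac{1}{41} \left(-148\right)} = \frac{26}{- \frac{148}{41}} = 26 \left(- \frac{41}{148}\right) = - \frac{533}{74}$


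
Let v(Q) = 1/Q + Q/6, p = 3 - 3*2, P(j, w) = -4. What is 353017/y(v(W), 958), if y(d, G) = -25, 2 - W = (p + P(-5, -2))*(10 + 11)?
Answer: -353017/25 ≈ -14121.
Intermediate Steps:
p = -3 (p = 3 - 6 = -3)
W = 149 (W = 2 - (-3 - 4)*(10 + 11) = 2 - (-7)*21 = 2 - 1*(-147) = 2 + 147 = 149)
v(Q) = 1/Q + Q/6 (v(Q) = 1/Q + Q*(⅙) = 1/Q + Q/6)
353017/y(v(W), 958) = 353017/(-25) = 353017*(-1/25) = -353017/25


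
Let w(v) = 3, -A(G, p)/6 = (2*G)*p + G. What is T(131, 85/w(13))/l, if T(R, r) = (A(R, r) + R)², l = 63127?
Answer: 2042588025/63127 ≈ 32357.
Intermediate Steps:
A(G, p) = -6*G - 12*G*p (A(G, p) = -6*((2*G)*p + G) = -6*(2*G*p + G) = -6*(G + 2*G*p) = -6*G - 12*G*p)
T(R, r) = (R - 6*R*(1 + 2*r))² (T(R, r) = (-6*R*(1 + 2*r) + R)² = (R - 6*R*(1 + 2*r))²)
T(131, 85/w(13))/l = (131²*(5 + 12*(85/3))²)/63127 = (17161*(5 + 12*(85*(⅓)))²)*(1/63127) = (17161*(5 + 12*(85/3))²)*(1/63127) = (17161*(5 + 340)²)*(1/63127) = (17161*345²)*(1/63127) = (17161*119025)*(1/63127) = 2042588025*(1/63127) = 2042588025/63127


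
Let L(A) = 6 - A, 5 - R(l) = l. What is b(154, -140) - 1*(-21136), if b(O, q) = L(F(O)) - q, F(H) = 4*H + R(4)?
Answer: 20665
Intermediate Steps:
R(l) = 5 - l
F(H) = 1 + 4*H (F(H) = 4*H + (5 - 1*4) = 4*H + (5 - 4) = 4*H + 1 = 1 + 4*H)
b(O, q) = 5 - q - 4*O (b(O, q) = (6 - (1 + 4*O)) - q = (6 + (-1 - 4*O)) - q = (5 - 4*O) - q = 5 - q - 4*O)
b(154, -140) - 1*(-21136) = (5 - 1*(-140) - 4*154) - 1*(-21136) = (5 + 140 - 616) + 21136 = -471 + 21136 = 20665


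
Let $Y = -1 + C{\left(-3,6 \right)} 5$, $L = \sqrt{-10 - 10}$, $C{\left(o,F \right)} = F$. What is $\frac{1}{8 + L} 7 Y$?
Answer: $\frac{58}{3} - \frac{29 i \sqrt{5}}{6} \approx 19.333 - 10.808 i$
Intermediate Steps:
$L = 2 i \sqrt{5}$ ($L = \sqrt{-20} = 2 i \sqrt{5} \approx 4.4721 i$)
$Y = 29$ ($Y = -1 + 6 \cdot 5 = -1 + 30 = 29$)
$\frac{1}{8 + L} 7 Y = \frac{1}{8 + 2 i \sqrt{5}} \cdot 7 \cdot 29 = \frac{7}{8 + 2 i \sqrt{5}} \cdot 29 = \frac{203}{8 + 2 i \sqrt{5}}$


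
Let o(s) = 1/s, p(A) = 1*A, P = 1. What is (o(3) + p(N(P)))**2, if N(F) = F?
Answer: 16/9 ≈ 1.7778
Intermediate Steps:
p(A) = A
(o(3) + p(N(P)))**2 = (1/3 + 1)**2 = (4/3)**2 = 16/9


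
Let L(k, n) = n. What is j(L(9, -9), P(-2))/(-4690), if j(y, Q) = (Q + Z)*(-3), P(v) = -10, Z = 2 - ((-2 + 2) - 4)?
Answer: -6/2345 ≈ -0.0025586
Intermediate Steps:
Z = 6 (Z = 2 - (0 - 4) = 2 - 1*(-4) = 2 + 4 = 6)
j(y, Q) = -18 - 3*Q (j(y, Q) = (Q + 6)*(-3) = (6 + Q)*(-3) = -18 - 3*Q)
j(L(9, -9), P(-2))/(-4690) = (-18 - 3*(-10))/(-4690) = (-18 + 30)*(-1/4690) = 12*(-1/4690) = -6/2345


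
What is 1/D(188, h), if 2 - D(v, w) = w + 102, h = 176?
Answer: -1/276 ≈ -0.0036232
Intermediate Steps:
D(v, w) = -100 - w (D(v, w) = 2 - (w + 102) = 2 - (102 + w) = 2 + (-102 - w) = -100 - w)
1/D(188, h) = 1/(-100 - 1*176) = 1/(-100 - 176) = 1/(-276) = -1/276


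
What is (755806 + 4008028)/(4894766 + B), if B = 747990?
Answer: 2381917/2821378 ≈ 0.84424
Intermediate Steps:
(755806 + 4008028)/(4894766 + B) = (755806 + 4008028)/(4894766 + 747990) = 4763834/5642756 = 4763834*(1/5642756) = 2381917/2821378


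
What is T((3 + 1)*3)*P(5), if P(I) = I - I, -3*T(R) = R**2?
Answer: 0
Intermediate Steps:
T(R) = -R**2/3
P(I) = 0
T((3 + 1)*3)*P(5) = -9*(3 + 1)**2/3*0 = -(4*3)**2/3*0 = -1/3*12**2*0 = -1/3*144*0 = -48*0 = 0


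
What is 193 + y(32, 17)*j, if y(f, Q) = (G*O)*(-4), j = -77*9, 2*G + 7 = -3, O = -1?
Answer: 14053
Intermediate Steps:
G = -5 (G = -7/2 + (½)*(-3) = -7/2 - 3/2 = -5)
j = -693
y(f, Q) = -20 (y(f, Q) = -5*(-1)*(-4) = 5*(-4) = -20)
193 + y(32, 17)*j = 193 - 20*(-693) = 193 + 13860 = 14053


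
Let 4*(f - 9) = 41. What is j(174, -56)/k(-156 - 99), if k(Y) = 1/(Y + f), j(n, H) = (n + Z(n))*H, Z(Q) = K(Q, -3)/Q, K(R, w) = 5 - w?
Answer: 199904684/87 ≈ 2.2978e+6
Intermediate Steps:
Z(Q) = 8/Q (Z(Q) = (5 - 1*(-3))/Q = (5 + 3)/Q = 8/Q)
f = 77/4 (f = 9 + (¼)*41 = 9 + 41/4 = 77/4 ≈ 19.250)
j(n, H) = H*(n + 8/n) (j(n, H) = (n + 8/n)*H = H*(n + 8/n))
k(Y) = 1/(77/4 + Y) (k(Y) = 1/(Y + 77/4) = 1/(77/4 + Y))
j(174, -56)/k(-156 - 99) = (-56*(8 + 174²)/174)/((4/(77 + 4*(-156 - 99)))) = (-56*1/174*(8 + 30276))/((4/(77 + 4*(-255)))) = (-56*1/174*30284)/((4/(77 - 1020))) = -847952/(87*(4/(-943))) = -847952/(87*(4*(-1/943))) = -847952/(87*(-4/943)) = -847952/87*(-943/4) = 199904684/87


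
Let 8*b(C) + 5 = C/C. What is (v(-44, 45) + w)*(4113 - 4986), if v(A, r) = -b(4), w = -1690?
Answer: 2949867/2 ≈ 1.4749e+6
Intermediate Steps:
b(C) = -1/2 (b(C) = -5/8 + (C/C)/8 = -5/8 + (1/8)*1 = -5/8 + 1/8 = -1/2)
v(A, r) = 1/2 (v(A, r) = -1*(-1/2) = 1/2)
(v(-44, 45) + w)*(4113 - 4986) = (1/2 - 1690)*(4113 - 4986) = -3379/2*(-873) = 2949867/2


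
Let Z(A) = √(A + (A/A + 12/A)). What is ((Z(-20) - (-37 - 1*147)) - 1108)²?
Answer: 4268782/5 - 12936*I*√10/5 ≈ 8.5376e+5 - 8181.4*I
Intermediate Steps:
Z(A) = √(1 + A + 12/A) (Z(A) = √(A + (1 + 12/A)) = √(1 + A + 12/A))
((Z(-20) - (-37 - 1*147)) - 1108)² = ((√(1 - 20 + 12/(-20)) - (-37 - 1*147)) - 1108)² = ((√(1 - 20 + 12*(-1/20)) - (-37 - 147)) - 1108)² = ((√(1 - 20 - ⅗) - 1*(-184)) - 1108)² = ((√(-98/5) + 184) - 1108)² = ((7*I*√10/5 + 184) - 1108)² = ((184 + 7*I*√10/5) - 1108)² = (-924 + 7*I*√10/5)²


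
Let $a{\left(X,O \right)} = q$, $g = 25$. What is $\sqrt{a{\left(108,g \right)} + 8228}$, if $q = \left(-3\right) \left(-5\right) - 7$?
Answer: $2 \sqrt{2059} \approx 90.752$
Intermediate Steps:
$q = 8$ ($q = 15 - 7 = 8$)
$a{\left(X,O \right)} = 8$
$\sqrt{a{\left(108,g \right)} + 8228} = \sqrt{8 + 8228} = \sqrt{8236} = 2 \sqrt{2059}$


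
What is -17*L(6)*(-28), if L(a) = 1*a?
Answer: 2856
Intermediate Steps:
L(a) = a
-17*L(6)*(-28) = -17*6*(-28) = -102*(-28) = 2856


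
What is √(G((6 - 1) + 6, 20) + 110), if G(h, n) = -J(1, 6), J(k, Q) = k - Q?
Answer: √115 ≈ 10.724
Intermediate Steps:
G(h, n) = 5 (G(h, n) = -(1 - 1*6) = -(1 - 6) = -1*(-5) = 5)
√(G((6 - 1) + 6, 20) + 110) = √(5 + 110) = √115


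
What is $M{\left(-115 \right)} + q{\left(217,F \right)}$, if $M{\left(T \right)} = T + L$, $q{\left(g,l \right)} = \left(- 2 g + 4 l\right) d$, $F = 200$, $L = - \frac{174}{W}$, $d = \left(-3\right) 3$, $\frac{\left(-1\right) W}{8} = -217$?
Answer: $- \frac{2959099}{868} \approx -3409.1$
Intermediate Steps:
$W = 1736$ ($W = \left(-8\right) \left(-217\right) = 1736$)
$d = -9$
$L = - \frac{87}{868}$ ($L = - \frac{174}{1736} = \left(-174\right) \frac{1}{1736} = - \frac{87}{868} \approx -0.10023$)
$q{\left(g,l \right)} = - 36 l + 18 g$ ($q{\left(g,l \right)} = \left(- 2 g + 4 l\right) \left(-9\right) = - 36 l + 18 g$)
$M{\left(T \right)} = - \frac{87}{868} + T$ ($M{\left(T \right)} = T - \frac{87}{868} = - \frac{87}{868} + T$)
$M{\left(-115 \right)} + q{\left(217,F \right)} = \left(- \frac{87}{868} - 115\right) + \left(\left(-36\right) 200 + 18 \cdot 217\right) = - \frac{99907}{868} + \left(-7200 + 3906\right) = - \frac{99907}{868} - 3294 = - \frac{2959099}{868}$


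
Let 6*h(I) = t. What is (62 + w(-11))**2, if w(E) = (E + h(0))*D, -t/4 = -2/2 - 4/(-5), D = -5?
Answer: 121801/9 ≈ 13533.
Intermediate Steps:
t = 4/5 (t = -4*(-2/2 - 4/(-5)) = -4*(-2*1/2 - 4*(-1/5)) = -4*(-1 + 4/5) = -4*(-1/5) = 4/5 ≈ 0.80000)
h(I) = 2/15 (h(I) = (1/6)*(4/5) = 2/15)
w(E) = -2/3 - 5*E (w(E) = (E + 2/15)*(-5) = (2/15 + E)*(-5) = -2/3 - 5*E)
(62 + w(-11))**2 = (62 + (-2/3 - 5*(-11)))**2 = (62 + (-2/3 + 55))**2 = (62 + 163/3)**2 = (349/3)**2 = 121801/9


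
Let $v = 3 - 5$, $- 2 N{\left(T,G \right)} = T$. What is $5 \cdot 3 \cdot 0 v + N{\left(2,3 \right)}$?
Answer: $-1$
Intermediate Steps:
$N{\left(T,G \right)} = - \frac{T}{2}$
$v = -2$ ($v = 3 - 5 = -2$)
$5 \cdot 3 \cdot 0 v + N{\left(2,3 \right)} = 5 \cdot 3 \cdot 0 \left(-2\right) - 1 = 15 \cdot 0 \left(-2\right) - 1 = 0 \left(-2\right) - 1 = 0 - 1 = -1$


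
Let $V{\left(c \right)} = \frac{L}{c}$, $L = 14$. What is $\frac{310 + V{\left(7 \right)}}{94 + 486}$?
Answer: $\frac{78}{145} \approx 0.53793$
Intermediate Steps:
$V{\left(c \right)} = \frac{14}{c}$
$\frac{310 + V{\left(7 \right)}}{94 + 486} = \frac{310 + \frac{14}{7}}{94 + 486} = \frac{310 + 14 \cdot \frac{1}{7}}{580} = \left(310 + 2\right) \frac{1}{580} = 312 \cdot \frac{1}{580} = \frac{78}{145}$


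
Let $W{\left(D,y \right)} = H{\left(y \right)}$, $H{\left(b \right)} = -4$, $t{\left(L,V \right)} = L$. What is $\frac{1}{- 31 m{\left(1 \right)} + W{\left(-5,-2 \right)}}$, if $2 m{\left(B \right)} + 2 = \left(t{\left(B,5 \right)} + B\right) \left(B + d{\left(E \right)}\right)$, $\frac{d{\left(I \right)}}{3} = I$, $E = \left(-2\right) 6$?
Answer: $\frac{1}{1112} \approx 0.00089928$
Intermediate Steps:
$E = -12$
$d{\left(I \right)} = 3 I$
$W{\left(D,y \right)} = -4$
$m{\left(B \right)} = -1 + B \left(-36 + B\right)$ ($m{\left(B \right)} = -1 + \frac{\left(B + B\right) \left(B + 3 \left(-12\right)\right)}{2} = -1 + \frac{2 B \left(B - 36\right)}{2} = -1 + \frac{2 B \left(-36 + B\right)}{2} = -1 + B \left(-36 + B\right)$)
$\frac{1}{- 31 m{\left(1 \right)} + W{\left(-5,-2 \right)}} = \frac{1}{- 31 \left(-1 + 1^{2} - 36\right) - 4} = \frac{1}{- 31 \left(-1 + 1 - 36\right) - 4} = \frac{1}{\left(-31\right) \left(-36\right) - 4} = \frac{1}{1116 - 4} = \frac{1}{1112}$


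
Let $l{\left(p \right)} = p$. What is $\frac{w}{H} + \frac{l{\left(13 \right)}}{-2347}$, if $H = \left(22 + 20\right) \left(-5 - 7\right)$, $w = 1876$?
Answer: $- \frac{157483}{42246} \approx -3.7278$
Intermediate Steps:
$H = -504$ ($H = 42 \left(-12\right) = -504$)
$\frac{w}{H} + \frac{l{\left(13 \right)}}{-2347} = \frac{1876}{-504} + \frac{13}{-2347} = 1876 \left(- \frac{1}{504}\right) + 13 \left(- \frac{1}{2347}\right) = - \frac{67}{18} - \frac{13}{2347} = - \frac{157483}{42246}$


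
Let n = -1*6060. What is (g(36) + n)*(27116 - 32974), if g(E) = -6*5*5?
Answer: 36378180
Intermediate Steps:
n = -6060
g(E) = -150 (g(E) = -30*5 = -150)
(g(36) + n)*(27116 - 32974) = (-150 - 6060)*(27116 - 32974) = -6210*(-5858) = 36378180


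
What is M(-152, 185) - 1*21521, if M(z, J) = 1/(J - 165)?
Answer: -430419/20 ≈ -21521.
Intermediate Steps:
M(z, J) = 1/(-165 + J)
M(-152, 185) - 1*21521 = 1/(-165 + 185) - 1*21521 = 1/20 - 21521 = -430419/20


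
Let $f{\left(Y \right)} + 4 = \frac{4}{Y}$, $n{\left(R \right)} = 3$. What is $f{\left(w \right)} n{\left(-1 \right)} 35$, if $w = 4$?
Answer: $-315$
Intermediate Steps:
$f{\left(Y \right)} = -4 + \frac{4}{Y}$
$f{\left(w \right)} n{\left(-1 \right)} 35 = \left(-4 + \frac{4}{4}\right) 3 \cdot 35 = \left(-4 + 4 \cdot \frac{1}{4}\right) 3 \cdot 35 = \left(-4 + 1\right) 3 \cdot 35 = \left(-3\right) 3 \cdot 35 = \left(-9\right) 35 = -315$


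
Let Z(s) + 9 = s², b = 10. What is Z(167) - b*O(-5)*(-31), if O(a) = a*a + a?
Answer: 34080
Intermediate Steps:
O(a) = a + a² (O(a) = a² + a = a + a²)
Z(s) = -9 + s²
Z(167) - b*O(-5)*(-31) = (-9 + 167²) - 10*(-5*(1 - 5))*(-31) = (-9 + 27889) - 10*(-5*(-4))*(-31) = 27880 - 10*20*(-31) = 27880 - 200*(-31) = 27880 - 1*(-6200) = 27880 + 6200 = 34080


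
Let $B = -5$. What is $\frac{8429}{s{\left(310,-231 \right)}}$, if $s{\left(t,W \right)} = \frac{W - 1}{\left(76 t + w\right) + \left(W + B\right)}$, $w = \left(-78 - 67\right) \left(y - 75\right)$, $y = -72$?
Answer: $- \frac{376262131}{232} \approx -1.6218 \cdot 10^{6}$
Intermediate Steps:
$w = 21315$ ($w = \left(-78 - 67\right) \left(-72 - 75\right) = \left(-145\right) \left(-147\right) = 21315$)
$s{\left(t,W \right)} = \frac{-1 + W}{21310 + W + 76 t}$ ($s{\left(t,W \right)} = \frac{W - 1}{\left(76 t + 21315\right) + \left(W - 5\right)} = \frac{-1 + W}{\left(21315 + 76 t\right) + \left(-5 + W\right)} = \frac{-1 + W}{21310 + W + 76 t}$)
$\frac{8429}{s{\left(310,-231 \right)}} = \frac{8429}{\frac{1}{21310 - 231 + 76 \cdot 310} \left(-1 - 231\right)} = \frac{8429}{\frac{1}{21310 - 231 + 23560} \left(-232\right)} = \frac{8429}{\frac{1}{44639} \left(-232\right)} = \frac{8429}{- \frac{232}{44639}} = 8429 \left(- \frac{44639}{232}\right) = - \frac{376262131}{232}$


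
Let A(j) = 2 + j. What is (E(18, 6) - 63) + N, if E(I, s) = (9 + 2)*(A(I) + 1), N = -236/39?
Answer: 6316/39 ≈ 161.95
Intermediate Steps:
N = -236/39 (N = -236*1/39 = -236/39 ≈ -6.0513)
E(I, s) = 33 + 11*I (E(I, s) = (9 + 2)*((2 + I) + 1) = 11*(3 + I) = 33 + 11*I)
(E(18, 6) - 63) + N = ((33 + 11*18) - 63) - 236/39 = ((33 + 198) - 63) - 236/39 = (231 - 63) - 236/39 = 168 - 236/39 = 6316/39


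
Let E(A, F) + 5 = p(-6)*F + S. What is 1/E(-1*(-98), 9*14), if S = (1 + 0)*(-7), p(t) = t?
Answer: -1/768 ≈ -0.0013021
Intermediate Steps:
S = -7 (S = 1*(-7) = -7)
E(A, F) = -12 - 6*F (E(A, F) = -5 + (-6*F - 7) = -5 + (-7 - 6*F) = -12 - 6*F)
1/E(-1*(-98), 9*14) = 1/(-12 - 54*14) = 1/(-12 - 6*126) = 1/(-12 - 756) = 1/(-768) = -1/768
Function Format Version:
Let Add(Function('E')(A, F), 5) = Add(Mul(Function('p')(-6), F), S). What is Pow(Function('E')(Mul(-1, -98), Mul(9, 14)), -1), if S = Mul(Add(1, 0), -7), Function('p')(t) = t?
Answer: Rational(-1, 768) ≈ -0.0013021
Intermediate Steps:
S = -7 (S = Mul(1, -7) = -7)
Function('E')(A, F) = Add(-12, Mul(-6, F)) (Function('E')(A, F) = Add(-5, Add(Mul(-6, F), -7)) = Add(-5, Add(-7, Mul(-6, F))) = Add(-12, Mul(-6, F)))
Pow(Function('E')(Mul(-1, -98), Mul(9, 14)), -1) = Pow(Add(-12, Mul(-6, Mul(9, 14))), -1) = Pow(Add(-12, Mul(-6, 126)), -1) = Pow(Add(-12, -756), -1) = Pow(-768, -1) = Rational(-1, 768)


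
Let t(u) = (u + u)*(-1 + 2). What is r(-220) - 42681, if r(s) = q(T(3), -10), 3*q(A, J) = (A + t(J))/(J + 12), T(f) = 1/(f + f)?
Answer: -1536635/36 ≈ -42684.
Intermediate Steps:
t(u) = 2*u (t(u) = (2*u)*1 = 2*u)
T(f) = 1/(2*f)
q(A, J) = (A + 2*J)/(3*(12 + J)) (q(A, J) = ((A + 2*J)/(J + 12))/3 = ((A + 2*J)/(12 + J))/3 = (A + 2*J)/(3*(12 + J)))
r(s) = -119/36 (r(s) = ((½)/3 + 2*(-10))/(3*(12 - 10)) = (⅓)*((½)*(⅓) - 20)/2 = (⅓)*(½)*(⅙ - 20) = (⅓)*(½)*(-119/6) = -119/36)
r(-220) - 42681 = -119/36 - 42681 = -1536635/36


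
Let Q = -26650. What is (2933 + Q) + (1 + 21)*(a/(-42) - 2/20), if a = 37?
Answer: -2492551/105 ≈ -23739.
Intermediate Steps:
(2933 + Q) + (1 + 21)*(a/(-42) - 2/20) = (2933 - 26650) + (1 + 21)*(37/(-42) - 2/20) = -23717 + 22*(37*(-1/42) - 2*1/20) = -23717 + 22*(-37/42 - 1/10) = -23717 + 22*(-103/105) = -23717 - 2266/105 = -2492551/105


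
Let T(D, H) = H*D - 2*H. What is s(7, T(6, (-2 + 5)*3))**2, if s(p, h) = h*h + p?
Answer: 1697809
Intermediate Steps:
T(D, H) = -2*H + D*H (T(D, H) = D*H - 2*H = -2*H + D*H)
s(p, h) = p + h**2 (s(p, h) = h**2 + p = p + h**2)
s(7, T(6, (-2 + 5)*3))**2 = (7 + (((-2 + 5)*3)*(-2 + 6))**2)**2 = (7 + ((3*3)*4)**2)**2 = (7 + (9*4)**2)**2 = (7 + 36**2)**2 = (7 + 1296)**2 = 1303**2 = 1697809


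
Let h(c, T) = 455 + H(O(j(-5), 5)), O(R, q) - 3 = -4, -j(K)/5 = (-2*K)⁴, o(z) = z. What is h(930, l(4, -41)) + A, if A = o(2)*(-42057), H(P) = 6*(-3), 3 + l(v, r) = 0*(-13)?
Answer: -83677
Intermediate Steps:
j(K) = -80*K⁴ (j(K) = -5*16*K⁴ = -80*K⁴)
l(v, r) = -3 (l(v, r) = -3 + 0*(-13) = -3 + 0 = -3)
O(R, q) = -1 (O(R, q) = 3 - 4 = -1)
H(P) = -18
h(c, T) = 437 (h(c, T) = 455 - 18 = 437)
A = -84114 (A = 2*(-42057) = -84114)
h(930, l(4, -41)) + A = 437 - 84114 = -83677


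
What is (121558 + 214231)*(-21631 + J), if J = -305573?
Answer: -109871503956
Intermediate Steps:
(121558 + 214231)*(-21631 + J) = (121558 + 214231)*(-21631 - 305573) = 335789*(-327204) = -109871503956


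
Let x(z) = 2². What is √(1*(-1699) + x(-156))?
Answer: I*√1695 ≈ 41.17*I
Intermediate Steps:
x(z) = 4
√(1*(-1699) + x(-156)) = √(1*(-1699) + 4) = √(-1699 + 4) = √(-1695) = I*√1695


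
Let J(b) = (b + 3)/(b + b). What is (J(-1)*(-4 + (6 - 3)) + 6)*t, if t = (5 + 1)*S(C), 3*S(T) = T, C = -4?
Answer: -56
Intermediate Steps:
S(T) = T/3
J(b) = (3 + b)/(2*b) (J(b) = (3 + b)/((2*b)) = (3 + b)*(1/(2*b)) = (3 + b)/(2*b))
t = -8 (t = (5 + 1)*((⅓)*(-4)) = 6*(-4/3) = -8)
(J(-1)*(-4 + (6 - 3)) + 6)*t = (((½)*(3 - 1)/(-1))*(-4 + (6 - 3)) + 6)*(-8) = (((½)*(-1)*2)*(-4 + 3) + 6)*(-8) = (-1*(-1) + 6)*(-8) = (1 + 6)*(-8) = 7*(-8) = -56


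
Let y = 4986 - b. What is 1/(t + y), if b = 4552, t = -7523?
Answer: -1/7089 ≈ -0.00014106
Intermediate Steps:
y = 434 (y = 4986 - 1*4552 = 4986 - 4552 = 434)
1/(t + y) = 1/(-7523 + 434) = 1/(-7089) = -1/7089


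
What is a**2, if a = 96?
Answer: 9216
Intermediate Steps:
a**2 = 96**2 = 9216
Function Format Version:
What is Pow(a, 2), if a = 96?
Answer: 9216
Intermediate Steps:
Pow(a, 2) = Pow(96, 2) = 9216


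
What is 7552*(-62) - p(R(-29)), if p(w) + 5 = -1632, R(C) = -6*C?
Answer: -466587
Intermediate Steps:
p(w) = -1637 (p(w) = -5 - 1632 = -1637)
7552*(-62) - p(R(-29)) = 7552*(-62) - 1*(-1637) = -468224 + 1637 = -466587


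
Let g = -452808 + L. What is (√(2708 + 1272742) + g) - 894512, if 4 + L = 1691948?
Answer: 344624 + 5*√51018 ≈ 3.4575e+5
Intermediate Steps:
L = 1691944 (L = -4 + 1691948 = 1691944)
g = 1239136 (g = -452808 + 1691944 = 1239136)
(√(2708 + 1272742) + g) - 894512 = (√(2708 + 1272742) + 1239136) - 894512 = (√1275450 + 1239136) - 894512 = (5*√51018 + 1239136) - 894512 = (1239136 + 5*√51018) - 894512 = 344624 + 5*√51018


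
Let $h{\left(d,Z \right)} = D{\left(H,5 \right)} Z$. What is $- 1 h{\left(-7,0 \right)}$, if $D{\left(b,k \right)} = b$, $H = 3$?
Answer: $0$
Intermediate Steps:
$h{\left(d,Z \right)} = 3 Z$
$- 1 h{\left(-7,0 \right)} = - 1 \cdot 3 \cdot 0 = - 1 \cdot 0 = \left(-1\right) 0 = 0$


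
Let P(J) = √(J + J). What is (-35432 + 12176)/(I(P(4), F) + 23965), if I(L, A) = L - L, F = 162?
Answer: -23256/23965 ≈ -0.97042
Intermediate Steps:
P(J) = √2*√J (P(J) = √(2*J) = √2*√J)
I(L, A) = 0
(-35432 + 12176)/(I(P(4), F) + 23965) = (-35432 + 12176)/(0 + 23965) = -23256/23965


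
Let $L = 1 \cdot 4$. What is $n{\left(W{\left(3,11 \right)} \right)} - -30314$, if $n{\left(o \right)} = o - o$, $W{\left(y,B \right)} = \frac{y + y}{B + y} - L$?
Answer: $30314$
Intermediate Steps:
$L = 4$
$W{\left(y,B \right)} = -4 + \frac{2 y}{B + y}$ ($W{\left(y,B \right)} = \frac{y + y}{B + y} - 4 = \frac{2 y}{B + y} - 4 = -4 + \frac{2 y}{B + y}$)
$n{\left(o \right)} = 0$
$n{\left(W{\left(3,11 \right)} \right)} - -30314 = 0 - -30314 = 0 + 30314 = 30314$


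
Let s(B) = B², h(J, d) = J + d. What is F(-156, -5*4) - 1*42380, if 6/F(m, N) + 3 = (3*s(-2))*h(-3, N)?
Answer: -3941342/93 ≈ -42380.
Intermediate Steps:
F(m, N) = 6/(-39 + 12*N) (F(m, N) = 6/(-3 + (3*(-2)²)*(-3 + N)) = 6/(-3 + (3*4)*(-3 + N)) = 6/(-3 + 12*(-3 + N)) = 6/(-3 + (-36 + 12*N)) = 6/(-39 + 12*N))
F(-156, -5*4) - 1*42380 = 2/(-13 + 4*(-5*4)) - 1*42380 = 2/(-13 + 4*(-20)) - 42380 = 2/(-13 - 80) - 42380 = 2/(-93) - 42380 = 2*(-1/93) - 42380 = -2/93 - 42380 = -3941342/93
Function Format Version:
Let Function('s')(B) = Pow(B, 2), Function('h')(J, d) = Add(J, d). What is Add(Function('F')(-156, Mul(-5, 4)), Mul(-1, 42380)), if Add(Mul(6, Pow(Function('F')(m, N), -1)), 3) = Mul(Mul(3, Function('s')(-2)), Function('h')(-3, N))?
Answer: Rational(-3941342, 93) ≈ -42380.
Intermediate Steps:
Function('F')(m, N) = Mul(6, Pow(Add(-39, Mul(12, N)), -1)) (Function('F')(m, N) = Mul(6, Pow(Add(-3, Mul(Mul(3, Pow(-2, 2)), Add(-3, N))), -1)) = Mul(6, Pow(Add(-3, Mul(Mul(3, 4), Add(-3, N))), -1)) = Mul(6, Pow(Add(-3, Mul(12, Add(-3, N))), -1)) = Mul(6, Pow(Add(-3, Add(-36, Mul(12, N))), -1)) = Mul(6, Pow(Add(-39, Mul(12, N)), -1)))
Add(Function('F')(-156, Mul(-5, 4)), Mul(-1, 42380)) = Add(Mul(2, Pow(Add(-13, Mul(4, Mul(-5, 4))), -1)), Mul(-1, 42380)) = Add(Mul(2, Pow(Add(-13, Mul(4, -20)), -1)), -42380) = Add(Mul(2, Pow(Add(-13, -80), -1)), -42380) = Add(Mul(2, Pow(-93, -1)), -42380) = Add(Mul(2, Rational(-1, 93)), -42380) = Add(Rational(-2, 93), -42380) = Rational(-3941342, 93)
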